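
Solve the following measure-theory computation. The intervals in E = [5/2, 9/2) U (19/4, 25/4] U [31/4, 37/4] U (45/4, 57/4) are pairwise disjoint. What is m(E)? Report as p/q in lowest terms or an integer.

For pairwise disjoint intervals, m(union_i I_i) = sum_i m(I_i),
and m is invariant under swapping open/closed endpoints (single points have measure 0).
So m(E) = sum_i (b_i - a_i).
  I_1 has length 9/2 - 5/2 = 2.
  I_2 has length 25/4 - 19/4 = 3/2.
  I_3 has length 37/4 - 31/4 = 3/2.
  I_4 has length 57/4 - 45/4 = 3.
Summing:
  m(E) = 2 + 3/2 + 3/2 + 3 = 8.

8


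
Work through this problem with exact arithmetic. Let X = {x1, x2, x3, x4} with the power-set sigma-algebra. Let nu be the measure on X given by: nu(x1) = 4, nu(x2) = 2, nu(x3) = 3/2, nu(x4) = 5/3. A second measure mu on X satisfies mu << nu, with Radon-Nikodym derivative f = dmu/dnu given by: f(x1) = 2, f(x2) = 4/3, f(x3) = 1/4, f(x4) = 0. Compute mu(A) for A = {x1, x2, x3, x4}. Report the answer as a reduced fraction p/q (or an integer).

By the defining property of the Radon-Nikodym derivative, for every measurable set A,
  mu(A) = integral_A f dnu.
Since nu is a discrete measure concentrated on the atoms of X, the integral over A reduces to the sum
  mu(A) = sum_{x in A} f(x) * nu({x}).
Computing each term:
  x1: f(x1) * nu(x1) = 2 * 4 = 8.
  x2: f(x2) * nu(x2) = 4/3 * 2 = 8/3.
  x3: f(x3) * nu(x3) = 1/4 * 3/2 = 3/8.
  x4: f(x4) * nu(x4) = 0 * 5/3 = 0.
Summing: mu(A) = 8 + 8/3 + 3/8 + 0 = 265/24.

265/24


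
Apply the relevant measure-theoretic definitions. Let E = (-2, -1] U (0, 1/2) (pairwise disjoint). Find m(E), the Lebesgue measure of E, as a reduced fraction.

For pairwise disjoint intervals, m(union_i I_i) = sum_i m(I_i),
and m is invariant under swapping open/closed endpoints (single points have measure 0).
So m(E) = sum_i (b_i - a_i).
  I_1 has length -1 - (-2) = 1.
  I_2 has length 1/2 - 0 = 1/2.
Summing:
  m(E) = 1 + 1/2 = 3/2.

3/2


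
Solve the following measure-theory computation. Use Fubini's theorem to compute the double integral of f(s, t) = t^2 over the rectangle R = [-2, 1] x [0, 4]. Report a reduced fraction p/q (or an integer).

f(s, t) is a tensor product of a function of s and a function of t, and both factors are bounded continuous (hence Lebesgue integrable) on the rectangle, so Fubini's theorem applies:
  integral_R f d(m x m) = (integral_a1^b1 1 ds) * (integral_a2^b2 t^2 dt).
Inner integral in s: integral_{-2}^{1} 1 ds = (1^1 - (-2)^1)/1
  = 3.
Inner integral in t: integral_{0}^{4} t^2 dt = (4^3 - 0^3)/3
  = 64/3.
Product: (3) * (64/3) = 64.

64


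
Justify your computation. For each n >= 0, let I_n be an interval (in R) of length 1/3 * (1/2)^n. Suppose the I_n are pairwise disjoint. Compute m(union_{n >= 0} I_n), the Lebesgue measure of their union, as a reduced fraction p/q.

By countable additivity of the Lebesgue measure on pairwise disjoint measurable sets,
  m(union_{n >= 0} I_n) = sum_{n >= 0} m(I_n) = sum_{n >= 0} a * r^n,
  with a = 1/3 and r = 1/2.
Since 0 < r = 1/2 < 1, the geometric series converges:
  sum_{n >= 0} a * r^n = a / (1 - r).
  = 1/3 / (1 - 1/2)
  = 1/3 / (1/2)
  = 2/3.

2/3


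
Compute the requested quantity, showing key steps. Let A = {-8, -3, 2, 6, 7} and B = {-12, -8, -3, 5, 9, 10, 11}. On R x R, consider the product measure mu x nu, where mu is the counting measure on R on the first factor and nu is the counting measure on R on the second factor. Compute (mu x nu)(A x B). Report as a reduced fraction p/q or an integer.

For a measurable rectangle A x B, the product measure satisfies
  (mu x nu)(A x B) = mu(A) * nu(B).
  mu(A) = 5.
  nu(B) = 7.
  (mu x nu)(A x B) = 5 * 7 = 35.

35


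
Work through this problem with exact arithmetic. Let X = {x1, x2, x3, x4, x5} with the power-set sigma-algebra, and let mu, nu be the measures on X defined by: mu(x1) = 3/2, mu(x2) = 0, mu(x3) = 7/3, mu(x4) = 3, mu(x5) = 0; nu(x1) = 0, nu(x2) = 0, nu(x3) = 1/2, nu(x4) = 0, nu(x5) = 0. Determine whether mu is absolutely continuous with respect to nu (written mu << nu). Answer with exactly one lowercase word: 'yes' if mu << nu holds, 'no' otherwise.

mu << nu means: every nu-null measurable set is also mu-null; equivalently, for every atom x, if nu({x}) = 0 then mu({x}) = 0.
Checking each atom:
  x1: nu = 0, mu = 3/2 > 0 -> violates mu << nu.
  x2: nu = 0, mu = 0 -> consistent with mu << nu.
  x3: nu = 1/2 > 0 -> no constraint.
  x4: nu = 0, mu = 3 > 0 -> violates mu << nu.
  x5: nu = 0, mu = 0 -> consistent with mu << nu.
The atom(s) x1, x4 violate the condition (nu = 0 but mu > 0). Therefore mu is NOT absolutely continuous w.r.t. nu.

no


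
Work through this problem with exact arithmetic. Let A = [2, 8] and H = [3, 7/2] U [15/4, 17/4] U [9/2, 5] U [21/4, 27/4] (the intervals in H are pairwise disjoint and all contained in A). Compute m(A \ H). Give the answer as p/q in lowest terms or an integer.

The ambient interval has length m(A) = 8 - 2 = 6.
Since the holes are disjoint and sit inside A, by finite additivity
  m(H) = sum_i (b_i - a_i), and m(A \ H) = m(A) - m(H).
Computing the hole measures:
  m(H_1) = 7/2 - 3 = 1/2.
  m(H_2) = 17/4 - 15/4 = 1/2.
  m(H_3) = 5 - 9/2 = 1/2.
  m(H_4) = 27/4 - 21/4 = 3/2.
Summed: m(H) = 1/2 + 1/2 + 1/2 + 3/2 = 3.
So m(A \ H) = 6 - 3 = 3.

3


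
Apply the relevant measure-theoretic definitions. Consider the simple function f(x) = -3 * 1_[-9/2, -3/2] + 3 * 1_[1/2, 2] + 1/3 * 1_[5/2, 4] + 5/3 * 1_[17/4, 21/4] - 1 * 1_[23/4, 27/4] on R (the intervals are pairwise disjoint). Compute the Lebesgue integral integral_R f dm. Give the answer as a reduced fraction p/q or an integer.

For a simple function f = sum_i c_i * 1_{A_i} with disjoint A_i,
  integral f dm = sum_i c_i * m(A_i).
Lengths of the A_i:
  m(A_1) = -3/2 - (-9/2) = 3.
  m(A_2) = 2 - 1/2 = 3/2.
  m(A_3) = 4 - 5/2 = 3/2.
  m(A_4) = 21/4 - 17/4 = 1.
  m(A_5) = 27/4 - 23/4 = 1.
Contributions c_i * m(A_i):
  (-3) * (3) = -9.
  (3) * (3/2) = 9/2.
  (1/3) * (3/2) = 1/2.
  (5/3) * (1) = 5/3.
  (-1) * (1) = -1.
Total: -9 + 9/2 + 1/2 + 5/3 - 1 = -10/3.

-10/3


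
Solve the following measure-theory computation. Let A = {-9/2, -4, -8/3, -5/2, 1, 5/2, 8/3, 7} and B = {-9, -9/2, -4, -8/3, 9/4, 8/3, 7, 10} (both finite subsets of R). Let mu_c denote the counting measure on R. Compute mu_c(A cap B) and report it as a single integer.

Counting measure on a finite set equals cardinality. mu_c(A cap B) = |A cap B| (elements appearing in both).
Enumerating the elements of A that also lie in B gives 5 element(s).
So mu_c(A cap B) = 5.

5


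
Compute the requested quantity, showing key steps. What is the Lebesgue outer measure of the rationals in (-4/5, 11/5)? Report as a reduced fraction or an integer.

E = Q cap (-4/5, 11/5) is a subset of Q, which is countable. Enumerate Q = {q_1, q_2, ...}; for any eps > 0, cover q_k by the open interval (q_k - eps/2^(k+1), q_k + eps/2^(k+1)), of length eps/2^k. The total cover length is sum_{k>=1} eps/2^k = eps. Hence m*(E) <= m*(Q) <= eps for every eps > 0, and since outer measure is non-negative, m*(E) = 0.

0


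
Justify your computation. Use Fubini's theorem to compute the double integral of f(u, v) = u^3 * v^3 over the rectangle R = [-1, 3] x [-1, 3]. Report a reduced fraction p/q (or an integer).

f(u, v) is a tensor product of a function of u and a function of v, and both factors are bounded continuous (hence Lebesgue integrable) on the rectangle, so Fubini's theorem applies:
  integral_R f d(m x m) = (integral_a1^b1 u^3 du) * (integral_a2^b2 v^3 dv).
Inner integral in u: integral_{-1}^{3} u^3 du = (3^4 - (-1)^4)/4
  = 20.
Inner integral in v: integral_{-1}^{3} v^3 dv = (3^4 - (-1)^4)/4
  = 20.
Product: (20) * (20) = 400.

400


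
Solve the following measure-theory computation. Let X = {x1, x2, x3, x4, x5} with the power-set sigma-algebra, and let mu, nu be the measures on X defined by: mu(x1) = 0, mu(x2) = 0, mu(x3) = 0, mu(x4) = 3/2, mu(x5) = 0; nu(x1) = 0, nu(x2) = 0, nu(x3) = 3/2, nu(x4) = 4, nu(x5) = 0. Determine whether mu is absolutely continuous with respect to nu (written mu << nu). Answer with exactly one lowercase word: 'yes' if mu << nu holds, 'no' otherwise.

mu << nu means: every nu-null measurable set is also mu-null; equivalently, for every atom x, if nu({x}) = 0 then mu({x}) = 0.
Checking each atom:
  x1: nu = 0, mu = 0 -> consistent with mu << nu.
  x2: nu = 0, mu = 0 -> consistent with mu << nu.
  x3: nu = 3/2 > 0 -> no constraint.
  x4: nu = 4 > 0 -> no constraint.
  x5: nu = 0, mu = 0 -> consistent with mu << nu.
No atom violates the condition. Therefore mu << nu.

yes


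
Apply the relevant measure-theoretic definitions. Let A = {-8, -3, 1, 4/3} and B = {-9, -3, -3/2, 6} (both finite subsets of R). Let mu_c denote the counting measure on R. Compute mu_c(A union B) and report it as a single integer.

Counting measure on a finite set equals cardinality. By inclusion-exclusion, |A union B| = |A| + |B| - |A cap B|.
|A| = 4, |B| = 4, |A cap B| = 1.
So mu_c(A union B) = 4 + 4 - 1 = 7.

7


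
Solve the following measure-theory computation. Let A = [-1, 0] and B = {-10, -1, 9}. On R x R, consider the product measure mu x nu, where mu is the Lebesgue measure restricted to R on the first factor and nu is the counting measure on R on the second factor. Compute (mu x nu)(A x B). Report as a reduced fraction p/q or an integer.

For a measurable rectangle A x B, the product measure satisfies
  (mu x nu)(A x B) = mu(A) * nu(B).
  mu(A) = 1.
  nu(B) = 3.
  (mu x nu)(A x B) = 1 * 3 = 3.

3


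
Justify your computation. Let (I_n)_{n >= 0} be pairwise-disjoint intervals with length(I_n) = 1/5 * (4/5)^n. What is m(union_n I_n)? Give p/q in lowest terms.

By countable additivity of the Lebesgue measure on pairwise disjoint measurable sets,
  m(union_{n >= 0} I_n) = sum_{n >= 0} m(I_n) = sum_{n >= 0} a * r^n,
  with a = 1/5 and r = 4/5.
Since 0 < r = 4/5 < 1, the geometric series converges:
  sum_{n >= 0} a * r^n = a / (1 - r).
  = 1/5 / (1 - 4/5)
  = 1/5 / (1/5)
  = 1.

1


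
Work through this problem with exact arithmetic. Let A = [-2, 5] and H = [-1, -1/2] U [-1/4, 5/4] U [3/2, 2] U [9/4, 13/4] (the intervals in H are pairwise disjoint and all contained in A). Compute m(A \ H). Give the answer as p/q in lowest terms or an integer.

The ambient interval has length m(A) = 5 - (-2) = 7.
Since the holes are disjoint and sit inside A, by finite additivity
  m(H) = sum_i (b_i - a_i), and m(A \ H) = m(A) - m(H).
Computing the hole measures:
  m(H_1) = -1/2 - (-1) = 1/2.
  m(H_2) = 5/4 - (-1/4) = 3/2.
  m(H_3) = 2 - 3/2 = 1/2.
  m(H_4) = 13/4 - 9/4 = 1.
Summed: m(H) = 1/2 + 3/2 + 1/2 + 1 = 7/2.
So m(A \ H) = 7 - 7/2 = 7/2.

7/2


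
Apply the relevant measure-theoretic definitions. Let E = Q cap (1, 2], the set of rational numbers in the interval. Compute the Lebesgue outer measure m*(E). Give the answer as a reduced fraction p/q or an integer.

Q cap (1, 2] is countable; list its elements as q_1, q_2, ... . Fix eps > 0 and cover the k-th point by an interval of length eps * 2^(-k). The cover has total length eps * sum_{k>=1} 2^(-k) = eps, so by definition of outer measure m*(Q cap (1, 2]) <= eps. Since eps was arbitrary and m* >= 0, the outer measure is 0.

0


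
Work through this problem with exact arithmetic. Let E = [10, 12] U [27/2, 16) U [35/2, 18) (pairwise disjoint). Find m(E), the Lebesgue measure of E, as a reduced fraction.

For pairwise disjoint intervals, m(union_i I_i) = sum_i m(I_i),
and m is invariant under swapping open/closed endpoints (single points have measure 0).
So m(E) = sum_i (b_i - a_i).
  I_1 has length 12 - 10 = 2.
  I_2 has length 16 - 27/2 = 5/2.
  I_3 has length 18 - 35/2 = 1/2.
Summing:
  m(E) = 2 + 5/2 + 1/2 = 5.

5


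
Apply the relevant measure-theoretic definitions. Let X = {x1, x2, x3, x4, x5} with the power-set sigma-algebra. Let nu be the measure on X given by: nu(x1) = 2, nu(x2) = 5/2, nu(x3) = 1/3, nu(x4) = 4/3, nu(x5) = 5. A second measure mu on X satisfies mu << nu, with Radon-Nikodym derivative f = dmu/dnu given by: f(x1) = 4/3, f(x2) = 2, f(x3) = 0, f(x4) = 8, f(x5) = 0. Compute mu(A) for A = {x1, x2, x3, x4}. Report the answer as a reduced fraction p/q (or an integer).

By the defining property of the Radon-Nikodym derivative, for every measurable set A,
  mu(A) = integral_A f dnu.
Since nu is a discrete measure concentrated on the atoms of X, the integral over A reduces to the sum
  mu(A) = sum_{x in A} f(x) * nu({x}).
Computing each term:
  x1: f(x1) * nu(x1) = 4/3 * 2 = 8/3.
  x2: f(x2) * nu(x2) = 2 * 5/2 = 5.
  x3: f(x3) * nu(x3) = 0 * 1/3 = 0.
  x4: f(x4) * nu(x4) = 8 * 4/3 = 32/3.
Summing: mu(A) = 8/3 + 5 + 0 + 32/3 = 55/3.

55/3


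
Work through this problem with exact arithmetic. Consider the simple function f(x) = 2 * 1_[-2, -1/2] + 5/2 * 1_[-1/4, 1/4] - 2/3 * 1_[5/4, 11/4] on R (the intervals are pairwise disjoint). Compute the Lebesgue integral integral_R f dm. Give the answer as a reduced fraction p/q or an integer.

For a simple function f = sum_i c_i * 1_{A_i} with disjoint A_i,
  integral f dm = sum_i c_i * m(A_i).
Lengths of the A_i:
  m(A_1) = -1/2 - (-2) = 3/2.
  m(A_2) = 1/4 - (-1/4) = 1/2.
  m(A_3) = 11/4 - 5/4 = 3/2.
Contributions c_i * m(A_i):
  (2) * (3/2) = 3.
  (5/2) * (1/2) = 5/4.
  (-2/3) * (3/2) = -1.
Total: 3 + 5/4 - 1 = 13/4.

13/4


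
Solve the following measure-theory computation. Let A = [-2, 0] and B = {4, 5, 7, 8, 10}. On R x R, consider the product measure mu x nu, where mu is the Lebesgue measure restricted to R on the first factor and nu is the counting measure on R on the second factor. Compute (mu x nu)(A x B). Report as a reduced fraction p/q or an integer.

For a measurable rectangle A x B, the product measure satisfies
  (mu x nu)(A x B) = mu(A) * nu(B).
  mu(A) = 2.
  nu(B) = 5.
  (mu x nu)(A x B) = 2 * 5 = 10.

10


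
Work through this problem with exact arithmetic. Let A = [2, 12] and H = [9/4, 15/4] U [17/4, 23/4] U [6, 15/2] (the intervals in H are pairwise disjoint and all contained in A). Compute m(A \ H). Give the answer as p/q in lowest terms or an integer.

The ambient interval has length m(A) = 12 - 2 = 10.
Since the holes are disjoint and sit inside A, by finite additivity
  m(H) = sum_i (b_i - a_i), and m(A \ H) = m(A) - m(H).
Computing the hole measures:
  m(H_1) = 15/4 - 9/4 = 3/2.
  m(H_2) = 23/4 - 17/4 = 3/2.
  m(H_3) = 15/2 - 6 = 3/2.
Summed: m(H) = 3/2 + 3/2 + 3/2 = 9/2.
So m(A \ H) = 10 - 9/2 = 11/2.

11/2


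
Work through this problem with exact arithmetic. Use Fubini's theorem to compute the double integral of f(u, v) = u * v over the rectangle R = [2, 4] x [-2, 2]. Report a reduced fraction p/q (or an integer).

f(u, v) is a tensor product of a function of u and a function of v, and both factors are bounded continuous (hence Lebesgue integrable) on the rectangle, so Fubini's theorem applies:
  integral_R f d(m x m) = (integral_a1^b1 u du) * (integral_a2^b2 v dv).
Inner integral in u: integral_{2}^{4} u du = (4^2 - 2^2)/2
  = 6.
Inner integral in v: integral_{-2}^{2} v dv = (2^2 - (-2)^2)/2
  = 0.
Product: (6) * (0) = 0.

0


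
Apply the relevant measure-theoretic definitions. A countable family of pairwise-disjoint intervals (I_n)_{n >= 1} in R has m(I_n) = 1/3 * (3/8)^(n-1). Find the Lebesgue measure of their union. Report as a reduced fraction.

By countable additivity of the Lebesgue measure on pairwise disjoint measurable sets,
  m(union_{n >= 1} I_n) = sum_{n >= 1} m(I_n) = sum_{n >= 1} a * r^(n-1),
  with a = 1/3 and r = 3/8.
Since 0 < r = 3/8 < 1, the geometric series converges:
  sum_{n >= 1} a * r^(n-1) = a / (1 - r).
  = 1/3 / (1 - 3/8)
  = 1/3 / (5/8)
  = 8/15.

8/15


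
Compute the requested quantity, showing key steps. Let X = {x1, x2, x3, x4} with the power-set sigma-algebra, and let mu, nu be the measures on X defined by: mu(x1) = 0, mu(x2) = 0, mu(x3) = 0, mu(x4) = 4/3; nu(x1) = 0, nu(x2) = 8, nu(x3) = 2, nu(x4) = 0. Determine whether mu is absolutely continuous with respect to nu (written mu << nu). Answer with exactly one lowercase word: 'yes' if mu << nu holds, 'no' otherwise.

mu << nu means: every nu-null measurable set is also mu-null; equivalently, for every atom x, if nu({x}) = 0 then mu({x}) = 0.
Checking each atom:
  x1: nu = 0, mu = 0 -> consistent with mu << nu.
  x2: nu = 8 > 0 -> no constraint.
  x3: nu = 2 > 0 -> no constraint.
  x4: nu = 0, mu = 4/3 > 0 -> violates mu << nu.
The atom(s) x4 violate the condition (nu = 0 but mu > 0). Therefore mu is NOT absolutely continuous w.r.t. nu.

no


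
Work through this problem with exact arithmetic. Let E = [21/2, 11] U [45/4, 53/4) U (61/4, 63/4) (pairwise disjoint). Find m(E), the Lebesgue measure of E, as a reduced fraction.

For pairwise disjoint intervals, m(union_i I_i) = sum_i m(I_i),
and m is invariant under swapping open/closed endpoints (single points have measure 0).
So m(E) = sum_i (b_i - a_i).
  I_1 has length 11 - 21/2 = 1/2.
  I_2 has length 53/4 - 45/4 = 2.
  I_3 has length 63/4 - 61/4 = 1/2.
Summing:
  m(E) = 1/2 + 2 + 1/2 = 3.

3


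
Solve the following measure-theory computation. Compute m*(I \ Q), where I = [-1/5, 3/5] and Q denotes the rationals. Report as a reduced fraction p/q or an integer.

The interval I = [-1/5, 3/5] has m(I) = 3/5 - (-1/5) = 4/5 (endpoints are measure-zero, so open/closed/half-open agree). Write I = (I cap Q) u (I \ Q). The rationals in I are countable, so m*(I cap Q) = 0 (cover each rational by intervals whose total length is arbitrarily small). By countable subadditivity m*(I) <= m*(I cap Q) + m*(I \ Q), hence m*(I \ Q) >= m(I) = 4/5. The reverse inequality m*(I \ Q) <= m*(I) = 4/5 is trivial since (I \ Q) is a subset of I. Therefore m*(I \ Q) = 4/5.

4/5


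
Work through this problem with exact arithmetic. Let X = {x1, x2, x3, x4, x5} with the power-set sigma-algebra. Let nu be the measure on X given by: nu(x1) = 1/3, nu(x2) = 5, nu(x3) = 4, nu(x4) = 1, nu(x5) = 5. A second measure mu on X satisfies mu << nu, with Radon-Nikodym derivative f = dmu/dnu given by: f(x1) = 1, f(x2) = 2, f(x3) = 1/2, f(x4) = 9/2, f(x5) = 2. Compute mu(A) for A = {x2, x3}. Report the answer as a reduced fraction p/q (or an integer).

By the defining property of the Radon-Nikodym derivative, for every measurable set A,
  mu(A) = integral_A f dnu.
Since nu is a discrete measure concentrated on the atoms of X, the integral over A reduces to the sum
  mu(A) = sum_{x in A} f(x) * nu({x}).
Computing each term:
  x2: f(x2) * nu(x2) = 2 * 5 = 10.
  x3: f(x3) * nu(x3) = 1/2 * 4 = 2.
Summing: mu(A) = 10 + 2 = 12.

12


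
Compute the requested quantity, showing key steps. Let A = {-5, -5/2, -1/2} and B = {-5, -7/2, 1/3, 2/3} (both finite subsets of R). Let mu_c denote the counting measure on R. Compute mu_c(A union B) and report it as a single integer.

Counting measure on a finite set equals cardinality. By inclusion-exclusion, |A union B| = |A| + |B| - |A cap B|.
|A| = 3, |B| = 4, |A cap B| = 1.
So mu_c(A union B) = 3 + 4 - 1 = 6.

6


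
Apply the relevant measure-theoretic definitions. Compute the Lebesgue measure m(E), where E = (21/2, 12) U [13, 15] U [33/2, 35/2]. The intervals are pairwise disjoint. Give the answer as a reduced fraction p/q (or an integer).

For pairwise disjoint intervals, m(union_i I_i) = sum_i m(I_i),
and m is invariant under swapping open/closed endpoints (single points have measure 0).
So m(E) = sum_i (b_i - a_i).
  I_1 has length 12 - 21/2 = 3/2.
  I_2 has length 15 - 13 = 2.
  I_3 has length 35/2 - 33/2 = 1.
Summing:
  m(E) = 3/2 + 2 + 1 = 9/2.

9/2


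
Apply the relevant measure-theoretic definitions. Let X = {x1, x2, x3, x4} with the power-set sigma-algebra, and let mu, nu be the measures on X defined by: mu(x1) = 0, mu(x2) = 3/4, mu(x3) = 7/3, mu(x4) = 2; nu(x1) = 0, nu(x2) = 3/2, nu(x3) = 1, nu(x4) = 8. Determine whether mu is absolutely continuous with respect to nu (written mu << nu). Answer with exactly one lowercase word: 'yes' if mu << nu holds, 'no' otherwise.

mu << nu means: every nu-null measurable set is also mu-null; equivalently, for every atom x, if nu({x}) = 0 then mu({x}) = 0.
Checking each atom:
  x1: nu = 0, mu = 0 -> consistent with mu << nu.
  x2: nu = 3/2 > 0 -> no constraint.
  x3: nu = 1 > 0 -> no constraint.
  x4: nu = 8 > 0 -> no constraint.
No atom violates the condition. Therefore mu << nu.

yes


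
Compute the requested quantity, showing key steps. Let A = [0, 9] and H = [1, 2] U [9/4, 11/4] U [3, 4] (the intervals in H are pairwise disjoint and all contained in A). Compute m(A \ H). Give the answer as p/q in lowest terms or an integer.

The ambient interval has length m(A) = 9 - 0 = 9.
Since the holes are disjoint and sit inside A, by finite additivity
  m(H) = sum_i (b_i - a_i), and m(A \ H) = m(A) - m(H).
Computing the hole measures:
  m(H_1) = 2 - 1 = 1.
  m(H_2) = 11/4 - 9/4 = 1/2.
  m(H_3) = 4 - 3 = 1.
Summed: m(H) = 1 + 1/2 + 1 = 5/2.
So m(A \ H) = 9 - 5/2 = 13/2.

13/2


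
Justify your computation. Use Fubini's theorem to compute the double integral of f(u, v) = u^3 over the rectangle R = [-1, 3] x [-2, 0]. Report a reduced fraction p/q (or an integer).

f(u, v) is a tensor product of a function of u and a function of v, and both factors are bounded continuous (hence Lebesgue integrable) on the rectangle, so Fubini's theorem applies:
  integral_R f d(m x m) = (integral_a1^b1 u^3 du) * (integral_a2^b2 1 dv).
Inner integral in u: integral_{-1}^{3} u^3 du = (3^4 - (-1)^4)/4
  = 20.
Inner integral in v: integral_{-2}^{0} 1 dv = (0^1 - (-2)^1)/1
  = 2.
Product: (20) * (2) = 40.

40


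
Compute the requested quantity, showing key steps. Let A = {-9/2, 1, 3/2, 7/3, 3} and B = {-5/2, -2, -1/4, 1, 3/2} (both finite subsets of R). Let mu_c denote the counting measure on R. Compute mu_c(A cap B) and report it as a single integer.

Counting measure on a finite set equals cardinality. mu_c(A cap B) = |A cap B| (elements appearing in both).
Enumerating the elements of A that also lie in B gives 2 element(s).
So mu_c(A cap B) = 2.

2


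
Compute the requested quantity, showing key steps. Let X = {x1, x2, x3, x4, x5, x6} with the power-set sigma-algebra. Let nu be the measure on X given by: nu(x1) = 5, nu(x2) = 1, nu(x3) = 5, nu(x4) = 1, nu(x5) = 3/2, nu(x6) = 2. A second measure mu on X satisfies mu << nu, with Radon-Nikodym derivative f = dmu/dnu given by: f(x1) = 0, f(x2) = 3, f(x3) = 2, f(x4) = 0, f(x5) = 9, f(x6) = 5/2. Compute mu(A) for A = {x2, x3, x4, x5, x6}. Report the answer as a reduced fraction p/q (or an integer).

By the defining property of the Radon-Nikodym derivative, for every measurable set A,
  mu(A) = integral_A f dnu.
Since nu is a discrete measure concentrated on the atoms of X, the integral over A reduces to the sum
  mu(A) = sum_{x in A} f(x) * nu({x}).
Computing each term:
  x2: f(x2) * nu(x2) = 3 * 1 = 3.
  x3: f(x3) * nu(x3) = 2 * 5 = 10.
  x4: f(x4) * nu(x4) = 0 * 1 = 0.
  x5: f(x5) * nu(x5) = 9 * 3/2 = 27/2.
  x6: f(x6) * nu(x6) = 5/2 * 2 = 5.
Summing: mu(A) = 3 + 10 + 0 + 27/2 + 5 = 63/2.

63/2


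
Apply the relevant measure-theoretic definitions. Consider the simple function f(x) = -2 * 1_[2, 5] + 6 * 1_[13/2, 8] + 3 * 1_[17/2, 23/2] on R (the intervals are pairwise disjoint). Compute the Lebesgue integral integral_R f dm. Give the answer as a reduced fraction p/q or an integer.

For a simple function f = sum_i c_i * 1_{A_i} with disjoint A_i,
  integral f dm = sum_i c_i * m(A_i).
Lengths of the A_i:
  m(A_1) = 5 - 2 = 3.
  m(A_2) = 8 - 13/2 = 3/2.
  m(A_3) = 23/2 - 17/2 = 3.
Contributions c_i * m(A_i):
  (-2) * (3) = -6.
  (6) * (3/2) = 9.
  (3) * (3) = 9.
Total: -6 + 9 + 9 = 12.

12


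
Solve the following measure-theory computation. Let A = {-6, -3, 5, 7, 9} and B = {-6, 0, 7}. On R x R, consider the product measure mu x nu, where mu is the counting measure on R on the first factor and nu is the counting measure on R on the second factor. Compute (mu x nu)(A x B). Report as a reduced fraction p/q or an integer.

For a measurable rectangle A x B, the product measure satisfies
  (mu x nu)(A x B) = mu(A) * nu(B).
  mu(A) = 5.
  nu(B) = 3.
  (mu x nu)(A x B) = 5 * 3 = 15.

15


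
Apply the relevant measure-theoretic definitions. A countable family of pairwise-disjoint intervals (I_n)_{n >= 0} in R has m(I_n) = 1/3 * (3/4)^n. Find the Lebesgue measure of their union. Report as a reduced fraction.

By countable additivity of the Lebesgue measure on pairwise disjoint measurable sets,
  m(union_{n >= 0} I_n) = sum_{n >= 0} m(I_n) = sum_{n >= 0} a * r^n,
  with a = 1/3 and r = 3/4.
Since 0 < r = 3/4 < 1, the geometric series converges:
  sum_{n >= 0} a * r^n = a / (1 - r).
  = 1/3 / (1 - 3/4)
  = 1/3 / (1/4)
  = 4/3.

4/3


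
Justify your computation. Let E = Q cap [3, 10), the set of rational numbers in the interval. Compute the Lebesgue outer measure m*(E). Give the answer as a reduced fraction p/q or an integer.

The set Q cap [3, 10) is countable (a subset of the countable set Q). Lebesgue outer measure of any countable set is 0: each singleton {q} has m*({q}) = 0, and by countable subadditivity m*(union_k {q_k}) <= sum_k m*({q_k}) = sum_k 0 = 0. The reverse inequality m*(E) >= 0 is automatic. So m*(Q cap [3, 10)) = 0.

0


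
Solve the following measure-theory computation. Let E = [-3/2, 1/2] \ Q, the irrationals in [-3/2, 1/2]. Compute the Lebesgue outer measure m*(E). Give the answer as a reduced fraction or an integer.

The interval I = [-3/2, 1/2] has m(I) = 1/2 - (-3/2) = 2 (endpoints are measure-zero, so open/closed/half-open agree). Write I = (I cap Q) u (I \ Q). The rationals in I are countable, so m*(I cap Q) = 0 (cover each rational by intervals whose total length is arbitrarily small). By countable subadditivity m*(I) <= m*(I cap Q) + m*(I \ Q), hence m*(I \ Q) >= m(I) = 2. The reverse inequality m*(I \ Q) <= m*(I) = 2 is trivial since (I \ Q) is a subset of I. Therefore m*(I \ Q) = 2.

2


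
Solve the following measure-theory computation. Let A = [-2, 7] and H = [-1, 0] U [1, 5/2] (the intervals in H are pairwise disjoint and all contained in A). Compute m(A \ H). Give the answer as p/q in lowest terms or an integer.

The ambient interval has length m(A) = 7 - (-2) = 9.
Since the holes are disjoint and sit inside A, by finite additivity
  m(H) = sum_i (b_i - a_i), and m(A \ H) = m(A) - m(H).
Computing the hole measures:
  m(H_1) = 0 - (-1) = 1.
  m(H_2) = 5/2 - 1 = 3/2.
Summed: m(H) = 1 + 3/2 = 5/2.
So m(A \ H) = 9 - 5/2 = 13/2.

13/2


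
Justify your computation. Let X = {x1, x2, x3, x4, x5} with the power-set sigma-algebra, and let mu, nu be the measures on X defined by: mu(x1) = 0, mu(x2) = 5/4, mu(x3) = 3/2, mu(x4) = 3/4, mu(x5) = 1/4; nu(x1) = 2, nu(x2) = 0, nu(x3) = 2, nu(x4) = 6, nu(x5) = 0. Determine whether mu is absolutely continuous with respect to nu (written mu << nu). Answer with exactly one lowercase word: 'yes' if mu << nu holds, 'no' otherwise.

mu << nu means: every nu-null measurable set is also mu-null; equivalently, for every atom x, if nu({x}) = 0 then mu({x}) = 0.
Checking each atom:
  x1: nu = 2 > 0 -> no constraint.
  x2: nu = 0, mu = 5/4 > 0 -> violates mu << nu.
  x3: nu = 2 > 0 -> no constraint.
  x4: nu = 6 > 0 -> no constraint.
  x5: nu = 0, mu = 1/4 > 0 -> violates mu << nu.
The atom(s) x2, x5 violate the condition (nu = 0 but mu > 0). Therefore mu is NOT absolutely continuous w.r.t. nu.

no


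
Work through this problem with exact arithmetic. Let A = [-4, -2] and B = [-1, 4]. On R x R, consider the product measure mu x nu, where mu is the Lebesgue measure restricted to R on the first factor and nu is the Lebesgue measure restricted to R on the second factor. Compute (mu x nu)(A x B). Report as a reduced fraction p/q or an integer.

For a measurable rectangle A x B, the product measure satisfies
  (mu x nu)(A x B) = mu(A) * nu(B).
  mu(A) = 2.
  nu(B) = 5.
  (mu x nu)(A x B) = 2 * 5 = 10.

10


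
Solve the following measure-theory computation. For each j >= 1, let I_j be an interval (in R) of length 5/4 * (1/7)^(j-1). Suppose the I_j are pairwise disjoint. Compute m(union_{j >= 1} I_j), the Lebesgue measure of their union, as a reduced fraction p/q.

By countable additivity of the Lebesgue measure on pairwise disjoint measurable sets,
  m(union_{j >= 1} I_j) = sum_{j >= 1} m(I_j) = sum_{j >= 1} a * r^(j-1),
  with a = 5/4 and r = 1/7.
Since 0 < r = 1/7 < 1, the geometric series converges:
  sum_{j >= 1} a * r^(j-1) = a / (1 - r).
  = 5/4 / (1 - 1/7)
  = 5/4 / (6/7)
  = 35/24.

35/24


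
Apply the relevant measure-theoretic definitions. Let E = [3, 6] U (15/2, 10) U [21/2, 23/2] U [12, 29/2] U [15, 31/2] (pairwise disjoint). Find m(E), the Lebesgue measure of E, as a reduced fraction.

For pairwise disjoint intervals, m(union_i I_i) = sum_i m(I_i),
and m is invariant under swapping open/closed endpoints (single points have measure 0).
So m(E) = sum_i (b_i - a_i).
  I_1 has length 6 - 3 = 3.
  I_2 has length 10 - 15/2 = 5/2.
  I_3 has length 23/2 - 21/2 = 1.
  I_4 has length 29/2 - 12 = 5/2.
  I_5 has length 31/2 - 15 = 1/2.
Summing:
  m(E) = 3 + 5/2 + 1 + 5/2 + 1/2 = 19/2.

19/2


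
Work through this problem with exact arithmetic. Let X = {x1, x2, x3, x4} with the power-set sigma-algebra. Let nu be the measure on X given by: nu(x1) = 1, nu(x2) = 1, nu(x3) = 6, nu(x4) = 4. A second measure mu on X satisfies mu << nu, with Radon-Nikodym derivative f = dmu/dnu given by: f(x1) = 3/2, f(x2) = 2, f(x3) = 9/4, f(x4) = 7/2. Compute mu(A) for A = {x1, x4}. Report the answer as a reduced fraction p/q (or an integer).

By the defining property of the Radon-Nikodym derivative, for every measurable set A,
  mu(A) = integral_A f dnu.
Since nu is a discrete measure concentrated on the atoms of X, the integral over A reduces to the sum
  mu(A) = sum_{x in A} f(x) * nu({x}).
Computing each term:
  x1: f(x1) * nu(x1) = 3/2 * 1 = 3/2.
  x4: f(x4) * nu(x4) = 7/2 * 4 = 14.
Summing: mu(A) = 3/2 + 14 = 31/2.

31/2


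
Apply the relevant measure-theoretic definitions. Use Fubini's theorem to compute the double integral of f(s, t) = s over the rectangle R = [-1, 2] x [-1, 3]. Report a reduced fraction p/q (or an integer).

f(s, t) is a tensor product of a function of s and a function of t, and both factors are bounded continuous (hence Lebesgue integrable) on the rectangle, so Fubini's theorem applies:
  integral_R f d(m x m) = (integral_a1^b1 s ds) * (integral_a2^b2 1 dt).
Inner integral in s: integral_{-1}^{2} s ds = (2^2 - (-1)^2)/2
  = 3/2.
Inner integral in t: integral_{-1}^{3} 1 dt = (3^1 - (-1)^1)/1
  = 4.
Product: (3/2) * (4) = 6.

6


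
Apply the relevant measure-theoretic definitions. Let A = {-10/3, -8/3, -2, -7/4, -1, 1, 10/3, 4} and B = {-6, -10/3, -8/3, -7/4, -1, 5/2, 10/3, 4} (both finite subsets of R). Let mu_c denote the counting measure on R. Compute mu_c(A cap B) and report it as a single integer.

Counting measure on a finite set equals cardinality. mu_c(A cap B) = |A cap B| (elements appearing in both).
Enumerating the elements of A that also lie in B gives 6 element(s).
So mu_c(A cap B) = 6.

6


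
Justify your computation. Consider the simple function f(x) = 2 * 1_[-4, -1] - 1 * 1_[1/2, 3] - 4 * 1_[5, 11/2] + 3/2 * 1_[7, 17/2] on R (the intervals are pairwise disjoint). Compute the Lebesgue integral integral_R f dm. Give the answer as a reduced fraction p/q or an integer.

For a simple function f = sum_i c_i * 1_{A_i} with disjoint A_i,
  integral f dm = sum_i c_i * m(A_i).
Lengths of the A_i:
  m(A_1) = -1 - (-4) = 3.
  m(A_2) = 3 - 1/2 = 5/2.
  m(A_3) = 11/2 - 5 = 1/2.
  m(A_4) = 17/2 - 7 = 3/2.
Contributions c_i * m(A_i):
  (2) * (3) = 6.
  (-1) * (5/2) = -5/2.
  (-4) * (1/2) = -2.
  (3/2) * (3/2) = 9/4.
Total: 6 - 5/2 - 2 + 9/4 = 15/4.

15/4


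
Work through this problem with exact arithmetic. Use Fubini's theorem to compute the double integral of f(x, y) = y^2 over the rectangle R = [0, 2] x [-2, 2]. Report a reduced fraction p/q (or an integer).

f(x, y) is a tensor product of a function of x and a function of y, and both factors are bounded continuous (hence Lebesgue integrable) on the rectangle, so Fubini's theorem applies:
  integral_R f d(m x m) = (integral_a1^b1 1 dx) * (integral_a2^b2 y^2 dy).
Inner integral in x: integral_{0}^{2} 1 dx = (2^1 - 0^1)/1
  = 2.
Inner integral in y: integral_{-2}^{2} y^2 dy = (2^3 - (-2)^3)/3
  = 16/3.
Product: (2) * (16/3) = 32/3.

32/3


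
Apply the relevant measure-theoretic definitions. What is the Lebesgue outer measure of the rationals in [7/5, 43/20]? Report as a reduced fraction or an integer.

The set Q cap [7/5, 43/20] is countable (a subset of the countable set Q). Lebesgue outer measure of any countable set is 0: each singleton {q} has m*({q}) = 0, and by countable subadditivity m*(union_k {q_k}) <= sum_k m*({q_k}) = sum_k 0 = 0. The reverse inequality m*(E) >= 0 is automatic. So m*(Q cap [7/5, 43/20]) = 0.

0


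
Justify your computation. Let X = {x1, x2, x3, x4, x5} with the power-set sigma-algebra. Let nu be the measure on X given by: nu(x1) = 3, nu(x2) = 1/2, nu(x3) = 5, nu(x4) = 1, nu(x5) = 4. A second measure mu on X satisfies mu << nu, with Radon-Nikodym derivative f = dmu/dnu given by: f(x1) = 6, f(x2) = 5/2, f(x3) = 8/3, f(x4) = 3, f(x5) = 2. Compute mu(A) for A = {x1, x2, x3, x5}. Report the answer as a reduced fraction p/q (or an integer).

By the defining property of the Radon-Nikodym derivative, for every measurable set A,
  mu(A) = integral_A f dnu.
Since nu is a discrete measure concentrated on the atoms of X, the integral over A reduces to the sum
  mu(A) = sum_{x in A} f(x) * nu({x}).
Computing each term:
  x1: f(x1) * nu(x1) = 6 * 3 = 18.
  x2: f(x2) * nu(x2) = 5/2 * 1/2 = 5/4.
  x3: f(x3) * nu(x3) = 8/3 * 5 = 40/3.
  x5: f(x5) * nu(x5) = 2 * 4 = 8.
Summing: mu(A) = 18 + 5/4 + 40/3 + 8 = 487/12.

487/12


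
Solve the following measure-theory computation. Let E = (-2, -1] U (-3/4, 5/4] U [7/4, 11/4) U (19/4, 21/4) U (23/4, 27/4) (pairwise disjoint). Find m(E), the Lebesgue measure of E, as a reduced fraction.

For pairwise disjoint intervals, m(union_i I_i) = sum_i m(I_i),
and m is invariant under swapping open/closed endpoints (single points have measure 0).
So m(E) = sum_i (b_i - a_i).
  I_1 has length -1 - (-2) = 1.
  I_2 has length 5/4 - (-3/4) = 2.
  I_3 has length 11/4 - 7/4 = 1.
  I_4 has length 21/4 - 19/4 = 1/2.
  I_5 has length 27/4 - 23/4 = 1.
Summing:
  m(E) = 1 + 2 + 1 + 1/2 + 1 = 11/2.

11/2


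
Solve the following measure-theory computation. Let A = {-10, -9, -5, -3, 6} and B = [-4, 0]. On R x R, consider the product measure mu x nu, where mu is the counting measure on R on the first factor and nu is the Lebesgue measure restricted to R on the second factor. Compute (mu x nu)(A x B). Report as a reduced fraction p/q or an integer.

For a measurable rectangle A x B, the product measure satisfies
  (mu x nu)(A x B) = mu(A) * nu(B).
  mu(A) = 5.
  nu(B) = 4.
  (mu x nu)(A x B) = 5 * 4 = 20.

20


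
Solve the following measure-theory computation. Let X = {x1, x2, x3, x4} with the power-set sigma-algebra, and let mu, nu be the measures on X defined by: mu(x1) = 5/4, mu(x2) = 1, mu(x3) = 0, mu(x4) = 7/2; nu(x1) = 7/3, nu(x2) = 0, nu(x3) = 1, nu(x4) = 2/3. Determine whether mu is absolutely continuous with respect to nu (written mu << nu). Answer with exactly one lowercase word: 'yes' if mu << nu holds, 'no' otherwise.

mu << nu means: every nu-null measurable set is also mu-null; equivalently, for every atom x, if nu({x}) = 0 then mu({x}) = 0.
Checking each atom:
  x1: nu = 7/3 > 0 -> no constraint.
  x2: nu = 0, mu = 1 > 0 -> violates mu << nu.
  x3: nu = 1 > 0 -> no constraint.
  x4: nu = 2/3 > 0 -> no constraint.
The atom(s) x2 violate the condition (nu = 0 but mu > 0). Therefore mu is NOT absolutely continuous w.r.t. nu.

no


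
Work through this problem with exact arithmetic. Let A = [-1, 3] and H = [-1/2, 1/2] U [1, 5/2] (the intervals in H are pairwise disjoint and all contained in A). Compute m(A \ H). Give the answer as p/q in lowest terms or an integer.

The ambient interval has length m(A) = 3 - (-1) = 4.
Since the holes are disjoint and sit inside A, by finite additivity
  m(H) = sum_i (b_i - a_i), and m(A \ H) = m(A) - m(H).
Computing the hole measures:
  m(H_1) = 1/2 - (-1/2) = 1.
  m(H_2) = 5/2 - 1 = 3/2.
Summed: m(H) = 1 + 3/2 = 5/2.
So m(A \ H) = 4 - 5/2 = 3/2.

3/2


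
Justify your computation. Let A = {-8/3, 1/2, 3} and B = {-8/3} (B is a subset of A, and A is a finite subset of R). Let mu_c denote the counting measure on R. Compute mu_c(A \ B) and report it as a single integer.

Counting measure assigns mu_c(E) = |E| (number of elements) when E is finite. For B subset A, A \ B is the set of elements of A not in B, so |A \ B| = |A| - |B|.
|A| = 3, |B| = 1, so mu_c(A \ B) = 3 - 1 = 2.

2


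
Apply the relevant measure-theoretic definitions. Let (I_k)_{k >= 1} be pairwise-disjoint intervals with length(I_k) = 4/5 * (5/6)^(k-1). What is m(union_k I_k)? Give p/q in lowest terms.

By countable additivity of the Lebesgue measure on pairwise disjoint measurable sets,
  m(union_{k >= 1} I_k) = sum_{k >= 1} m(I_k) = sum_{k >= 1} a * r^(k-1),
  with a = 4/5 and r = 5/6.
Since 0 < r = 5/6 < 1, the geometric series converges:
  sum_{k >= 1} a * r^(k-1) = a / (1 - r).
  = 4/5 / (1 - 5/6)
  = 4/5 / (1/6)
  = 24/5.

24/5


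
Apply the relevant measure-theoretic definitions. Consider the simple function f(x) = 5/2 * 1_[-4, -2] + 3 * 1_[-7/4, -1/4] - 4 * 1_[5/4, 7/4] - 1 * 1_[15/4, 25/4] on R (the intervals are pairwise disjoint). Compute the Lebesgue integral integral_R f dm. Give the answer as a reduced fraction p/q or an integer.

For a simple function f = sum_i c_i * 1_{A_i} with disjoint A_i,
  integral f dm = sum_i c_i * m(A_i).
Lengths of the A_i:
  m(A_1) = -2 - (-4) = 2.
  m(A_2) = -1/4 - (-7/4) = 3/2.
  m(A_3) = 7/4 - 5/4 = 1/2.
  m(A_4) = 25/4 - 15/4 = 5/2.
Contributions c_i * m(A_i):
  (5/2) * (2) = 5.
  (3) * (3/2) = 9/2.
  (-4) * (1/2) = -2.
  (-1) * (5/2) = -5/2.
Total: 5 + 9/2 - 2 - 5/2 = 5.

5


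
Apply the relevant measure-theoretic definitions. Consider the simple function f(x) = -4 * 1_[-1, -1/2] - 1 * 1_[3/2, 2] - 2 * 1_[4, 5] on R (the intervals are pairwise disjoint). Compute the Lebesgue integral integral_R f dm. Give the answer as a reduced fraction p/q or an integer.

For a simple function f = sum_i c_i * 1_{A_i} with disjoint A_i,
  integral f dm = sum_i c_i * m(A_i).
Lengths of the A_i:
  m(A_1) = -1/2 - (-1) = 1/2.
  m(A_2) = 2 - 3/2 = 1/2.
  m(A_3) = 5 - 4 = 1.
Contributions c_i * m(A_i):
  (-4) * (1/2) = -2.
  (-1) * (1/2) = -1/2.
  (-2) * (1) = -2.
Total: -2 - 1/2 - 2 = -9/2.

-9/2


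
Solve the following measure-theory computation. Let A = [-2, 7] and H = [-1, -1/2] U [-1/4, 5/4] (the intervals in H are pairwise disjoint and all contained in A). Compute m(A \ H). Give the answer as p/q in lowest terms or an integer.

The ambient interval has length m(A) = 7 - (-2) = 9.
Since the holes are disjoint and sit inside A, by finite additivity
  m(H) = sum_i (b_i - a_i), and m(A \ H) = m(A) - m(H).
Computing the hole measures:
  m(H_1) = -1/2 - (-1) = 1/2.
  m(H_2) = 5/4 - (-1/4) = 3/2.
Summed: m(H) = 1/2 + 3/2 = 2.
So m(A \ H) = 9 - 2 = 7.

7


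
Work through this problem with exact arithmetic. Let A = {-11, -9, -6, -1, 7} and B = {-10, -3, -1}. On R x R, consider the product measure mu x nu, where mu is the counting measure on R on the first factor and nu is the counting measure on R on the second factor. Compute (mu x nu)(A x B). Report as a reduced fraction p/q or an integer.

For a measurable rectangle A x B, the product measure satisfies
  (mu x nu)(A x B) = mu(A) * nu(B).
  mu(A) = 5.
  nu(B) = 3.
  (mu x nu)(A x B) = 5 * 3 = 15.

15


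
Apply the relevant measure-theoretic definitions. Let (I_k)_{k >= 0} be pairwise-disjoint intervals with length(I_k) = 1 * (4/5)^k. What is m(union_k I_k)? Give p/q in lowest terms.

By countable additivity of the Lebesgue measure on pairwise disjoint measurable sets,
  m(union_{k >= 0} I_k) = sum_{k >= 0} m(I_k) = sum_{k >= 0} a * r^k,
  with a = 1 and r = 4/5.
Since 0 < r = 4/5 < 1, the geometric series converges:
  sum_{k >= 0} a * r^k = a / (1 - r).
  = 1 / (1 - 4/5)
  = 1 / (1/5)
  = 5.

5


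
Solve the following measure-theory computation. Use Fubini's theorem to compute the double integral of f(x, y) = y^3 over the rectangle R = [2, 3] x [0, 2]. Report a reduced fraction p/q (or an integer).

f(x, y) is a tensor product of a function of x and a function of y, and both factors are bounded continuous (hence Lebesgue integrable) on the rectangle, so Fubini's theorem applies:
  integral_R f d(m x m) = (integral_a1^b1 1 dx) * (integral_a2^b2 y^3 dy).
Inner integral in x: integral_{2}^{3} 1 dx = (3^1 - 2^1)/1
  = 1.
Inner integral in y: integral_{0}^{2} y^3 dy = (2^4 - 0^4)/4
  = 4.
Product: (1) * (4) = 4.

4
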